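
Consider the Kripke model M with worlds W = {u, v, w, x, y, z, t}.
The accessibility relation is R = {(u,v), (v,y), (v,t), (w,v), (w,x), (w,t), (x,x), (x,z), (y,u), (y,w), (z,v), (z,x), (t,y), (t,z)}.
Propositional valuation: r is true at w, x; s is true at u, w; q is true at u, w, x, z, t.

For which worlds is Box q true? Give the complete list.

x, y

Let φ = Box q. Evaluate φ at each world:
  u (successors {v}): φ is false.
  v (successors {y, t}): φ is false.
  w (successors {v, x, t}): φ is false.
  x (successors {x, z}): φ is true.
  y (successors {u, w}): φ is true.
  z (successors {v, x}): φ is false.
  t (successors {y, z}): φ is false.
For instance, at w:
  At w: Box q requires q at every successor {v, x, t}.
    q fails at v, so Box q is false at w.
Satisfying worlds: {x, y}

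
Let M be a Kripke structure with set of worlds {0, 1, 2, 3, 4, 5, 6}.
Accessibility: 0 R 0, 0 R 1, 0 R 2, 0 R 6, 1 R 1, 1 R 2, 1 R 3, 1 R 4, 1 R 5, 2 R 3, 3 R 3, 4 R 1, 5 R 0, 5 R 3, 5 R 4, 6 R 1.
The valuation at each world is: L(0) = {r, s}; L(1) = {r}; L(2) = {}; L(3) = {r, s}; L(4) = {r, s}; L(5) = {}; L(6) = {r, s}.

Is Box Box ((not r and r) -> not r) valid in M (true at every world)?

Yes

Let φ = Box Box ((not r and r) -> not r). Evaluate φ at each world:
  0 (successors {0, 1, 2, 6}): φ is true.
  1 (successors {1, 2, 3, 4, 5}): φ is true.
  2 (successors {3}): φ is true.
  3 (successors {3}): φ is true.
  4 (successors {1}): φ is true.
  5 (successors {0, 3, 4}): φ is true.
  6 (successors {1}): φ is true.
For instance, at 2:
  At 2: Box Box ((not r and r) -> not r) requires Box ((not r and r) -> not r) at every successor {3}.
      At 3: Box ((not r and r) -> not r) requires (not r and r) -> not r at every successor {3}.
        At 3: (not r and r) -> not r is true.
      So Box ((not r and r) -> not r) is true at 3.
  So Box Box ((not r and r) -> not r) is true at 2.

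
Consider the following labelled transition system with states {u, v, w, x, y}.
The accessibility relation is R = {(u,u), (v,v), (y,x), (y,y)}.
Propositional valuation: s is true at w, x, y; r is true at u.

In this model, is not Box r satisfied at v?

Yes

At v: Box r is false, so not Box r is true.
  At v: Box r requires r at every successor {v}.
    r fails at v, so Box r is false at v.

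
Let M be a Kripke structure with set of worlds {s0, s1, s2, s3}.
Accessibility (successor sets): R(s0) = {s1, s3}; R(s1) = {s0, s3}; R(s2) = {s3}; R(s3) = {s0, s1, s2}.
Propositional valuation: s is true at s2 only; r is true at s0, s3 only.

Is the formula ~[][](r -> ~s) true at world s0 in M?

At s0: [][](r -> ~s) is true, so ~[][](r -> ~s) is false.
  At s0: [][](r -> ~s) requires [](r -> ~s) at every successor {s1, s3}.
      At s1: [](r -> ~s) requires r -> ~s at every successor {s0, s3}.
        At s0: r -> ~s is true.
        At s3: r -> ~s is true.
      So [](r -> ~s) is true at s1.
      At s3: [](r -> ~s) requires r -> ~s at every successor {s0, s1, s2}.
        At s0: r -> ~s is true.
        At s1: r -> ~s is true.
        At s2: r -> ~s is true.
      So [](r -> ~s) is true at s3.
  So [][](r -> ~s) is true at s0.

No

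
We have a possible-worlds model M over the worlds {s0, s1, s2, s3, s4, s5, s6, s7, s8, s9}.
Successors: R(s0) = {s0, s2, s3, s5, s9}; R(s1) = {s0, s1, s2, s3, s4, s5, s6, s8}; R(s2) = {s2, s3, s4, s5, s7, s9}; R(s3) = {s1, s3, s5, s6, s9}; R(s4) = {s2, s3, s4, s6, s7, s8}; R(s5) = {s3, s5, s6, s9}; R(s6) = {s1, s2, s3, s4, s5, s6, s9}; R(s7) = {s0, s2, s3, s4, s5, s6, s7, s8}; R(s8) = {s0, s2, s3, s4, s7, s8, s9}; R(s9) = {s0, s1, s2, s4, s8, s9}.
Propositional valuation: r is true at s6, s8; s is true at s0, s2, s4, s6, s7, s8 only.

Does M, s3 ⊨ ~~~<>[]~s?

At s3: ~~<>[]~s is false, so ~~~<>[]~s is true.
  At s3: ~<>[]~s is true, so ~~<>[]~s is false.
    At s3: <>[]~s is false, so ~<>[]~s is true.
      At s3: <>[]~s requires []~s at some successor in {s1, s3, s5, s6, s9}.
        At s1: []~s is false.
        At s3: []~s is false.
        At s5: []~s is false.
        At s6: []~s is false.
        At s9: []~s is false.
      So <>[]~s is false at s3.

Yes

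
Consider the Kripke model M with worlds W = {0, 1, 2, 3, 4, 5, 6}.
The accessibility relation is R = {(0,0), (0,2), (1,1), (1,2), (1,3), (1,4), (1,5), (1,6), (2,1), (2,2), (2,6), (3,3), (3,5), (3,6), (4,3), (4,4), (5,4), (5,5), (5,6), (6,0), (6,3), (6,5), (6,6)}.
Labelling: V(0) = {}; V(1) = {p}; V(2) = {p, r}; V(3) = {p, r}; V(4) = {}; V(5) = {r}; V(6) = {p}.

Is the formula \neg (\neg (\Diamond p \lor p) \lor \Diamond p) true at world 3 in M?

At 3: \neg (\Diamond p \lor p) \lor \Diamond p is true, so \neg (\neg (\Diamond p \lor p) \lor \Diamond p) is false.
  At 3: \neg (\Diamond p \lor p) is false, \Diamond p is true, so \neg (\Diamond p \lor p) \lor \Diamond p is true.
    At 3: \Diamond p \lor p is true, so \neg (\Diamond p \lor p) is false.
      At 3: \Diamond p is true, p is true, so \Diamond p \lor p is true.
    At 3: \Diamond p requires p at some successor in {3, 5, 6}.
      p holds at 3, so \Diamond p is true at 3.

No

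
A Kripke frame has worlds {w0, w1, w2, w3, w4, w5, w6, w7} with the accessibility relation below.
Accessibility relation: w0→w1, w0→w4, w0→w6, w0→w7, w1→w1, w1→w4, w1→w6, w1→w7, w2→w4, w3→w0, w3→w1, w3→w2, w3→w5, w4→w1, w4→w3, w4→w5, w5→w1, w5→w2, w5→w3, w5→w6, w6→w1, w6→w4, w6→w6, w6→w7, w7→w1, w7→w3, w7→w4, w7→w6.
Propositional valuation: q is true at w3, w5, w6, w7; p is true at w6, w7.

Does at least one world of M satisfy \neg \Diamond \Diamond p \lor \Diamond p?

Let φ = \neg \Diamond \Diamond p \lor \Diamond p. Evaluate φ at each world:
  w0 (successors {w1, w4, w6, w7}): φ is true.
  w1 (successors {w1, w4, w6, w7}): φ is true.
  w2 (successors {w4}): φ is true.
  w3 (successors {w0, w1, w2, w5}): φ is false.
  w4 (successors {w1, w3, w5}): φ is false.
  w5 (successors {w1, w2, w3, w6}): φ is true.
  w6 (successors {w1, w4, w6, w7}): φ is true.
  w7 (successors {w1, w3, w4, w6}): φ is true.
Detail at w0 (witness):
  At w0: \neg \Diamond \Diamond p is false, \Diamond p is true, so \neg \Diamond \Diamond p \lor \Diamond p is true.
    At w0: \Diamond \Diamond p is true, so \neg \Diamond \Diamond p is false.
      At w0: \Diamond \Diamond p requires \Diamond p at some successor in {w1, w4, w6, w7}.
        \Diamond p holds at w1, so \Diamond \Diamond p is true at w0.
    At w0: \Diamond p requires p at some successor in {w1, w4, w6, w7}.
      p holds at w6, so \Diamond p is true at w0.

Yes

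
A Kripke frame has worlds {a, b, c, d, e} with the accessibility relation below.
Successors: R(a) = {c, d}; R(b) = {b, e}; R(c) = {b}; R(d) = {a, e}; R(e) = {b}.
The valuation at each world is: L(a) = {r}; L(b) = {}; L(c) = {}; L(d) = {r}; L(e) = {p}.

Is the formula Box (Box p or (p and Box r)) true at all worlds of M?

Let φ = Box (Box p or (p and Box r)). Evaluate φ at each world:
  a (successors {c, d}): φ is false.
  b (successors {b, e}): φ is false.
  c (successors {b}): φ is false.
  d (successors {a, e}): φ is false.
  e (successors {b}): φ is false.
Detail at a (counterexample):
  At a: Box (Box p or (p and Box r)) requires Box p or (p and Box r) at every successor {c, d}.
    Box p or (p and Box r) fails at c, so Box (Box p or (p and Box r)) is false at a.
      At c: Box p is false, p and Box r is false, so Box p or (p and Box r) is false.

No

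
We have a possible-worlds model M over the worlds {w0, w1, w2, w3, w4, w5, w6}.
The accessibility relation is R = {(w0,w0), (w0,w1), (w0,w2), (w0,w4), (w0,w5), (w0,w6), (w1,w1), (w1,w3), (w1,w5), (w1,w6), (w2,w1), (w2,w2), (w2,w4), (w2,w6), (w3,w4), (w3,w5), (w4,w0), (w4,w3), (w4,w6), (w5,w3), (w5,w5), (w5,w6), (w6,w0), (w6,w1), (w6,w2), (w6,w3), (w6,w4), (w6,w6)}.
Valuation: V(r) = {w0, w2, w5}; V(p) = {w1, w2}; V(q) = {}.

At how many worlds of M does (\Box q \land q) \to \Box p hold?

Let φ = (\Box q \land q) \to \Box p. Evaluate φ at each world:
  w0 (successors {w0, w1, w2, w4, w5, w6}): φ is true.
  w1 (successors {w1, w3, w5, w6}): φ is true.
  w2 (successors {w1, w2, w4, w6}): φ is true.
  w3 (successors {w4, w5}): φ is true.
  w4 (successors {w0, w3, w6}): φ is true.
  w5 (successors {w3, w5, w6}): φ is true.
  w6 (successors {w0, w1, w2, w3, w4, w6}): φ is true.
For instance, at w1:
  At w1: \Box q \land q is false, \Box p is false, so (\Box q \land q) \to \Box p is true.
    At w1: \Box q is false, q is false, so \Box q \land q is false.
      At w1: \Box q requires q at every successor {w1, w3, w5, w6}.
        q fails at w1, so \Box q is false at w1.
    At w1: \Box p requires p at every successor {w1, w3, w5, w6}.
      p fails at w3, so \Box p is false at w1.
Satisfying worlds: {w0, w1, w2, w3, w4, w5, w6}

7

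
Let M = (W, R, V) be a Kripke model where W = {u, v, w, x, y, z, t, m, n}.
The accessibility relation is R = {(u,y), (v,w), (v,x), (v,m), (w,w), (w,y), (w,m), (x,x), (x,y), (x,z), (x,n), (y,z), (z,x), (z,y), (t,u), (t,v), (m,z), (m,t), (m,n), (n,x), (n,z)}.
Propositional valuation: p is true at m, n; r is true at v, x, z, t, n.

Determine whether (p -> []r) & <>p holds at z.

No

Recall that []ψ holds at a world iff ψ holds at every accessible world, and <>ψ holds iff ψ holds at some accessible world.
At z: p -> []r is true, <>p is false, so (p -> []r) & <>p is false.
  At z: p is false, []r is false, so p -> []r is true.
    At z: []r requires r at every successor {x, y}.
      r fails at y, so []r is false at z.
  At z: <>p requires p at some successor in {x, y}.
    At x: p is false.
    At y: p is false.
  So <>p is false at z.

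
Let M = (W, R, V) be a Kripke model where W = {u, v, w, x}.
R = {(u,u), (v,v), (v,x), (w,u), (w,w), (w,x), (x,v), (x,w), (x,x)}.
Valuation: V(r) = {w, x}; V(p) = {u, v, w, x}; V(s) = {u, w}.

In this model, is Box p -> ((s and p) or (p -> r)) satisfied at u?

Yes

Recall that Box ψ holds at a world iff ψ holds at every accessible world, and Dia ψ holds iff ψ holds at some accessible world.
At u: Box p is true, (s and p) or (p -> r) is true, so Box p -> ((s and p) or (p -> r)) is true.
  At u: Box p requires p at every successor {u}.
    At u: p is true.
  So Box p is true at u.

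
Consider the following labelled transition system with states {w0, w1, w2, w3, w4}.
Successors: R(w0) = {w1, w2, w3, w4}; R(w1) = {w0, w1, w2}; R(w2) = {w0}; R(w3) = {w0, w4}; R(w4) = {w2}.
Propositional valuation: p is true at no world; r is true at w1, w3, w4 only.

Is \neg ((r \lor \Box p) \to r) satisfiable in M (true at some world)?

Let φ = \neg ((r \lor \Box p) \to r). Evaluate φ at each world:
  w0 (successors {w1, w2, w3, w4}): φ is false.
  w1 (successors {w0, w1, w2}): φ is false.
  w2 (successors {w0}): φ is false.
  w3 (successors {w0, w4}): φ is false.
  w4 (successors {w2}): φ is false.
For instance, at w3:
  At w3: (r \lor \Box p) \to r is true, so \neg ((r \lor \Box p) \to r) is false.
    At w3: r \lor \Box p is true, r is true, so (r \lor \Box p) \to r is true.
      At w3: r is true, \Box p is false, so r \lor \Box p is true.

No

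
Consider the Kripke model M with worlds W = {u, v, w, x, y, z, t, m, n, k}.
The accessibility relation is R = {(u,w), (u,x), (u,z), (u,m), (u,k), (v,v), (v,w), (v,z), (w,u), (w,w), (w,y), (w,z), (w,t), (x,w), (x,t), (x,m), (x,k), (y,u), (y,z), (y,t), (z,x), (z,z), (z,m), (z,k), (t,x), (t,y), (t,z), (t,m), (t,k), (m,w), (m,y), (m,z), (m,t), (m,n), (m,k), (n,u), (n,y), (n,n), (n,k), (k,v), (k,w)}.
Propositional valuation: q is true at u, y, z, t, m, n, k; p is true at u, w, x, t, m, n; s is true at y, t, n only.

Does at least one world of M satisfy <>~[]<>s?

Let φ = <>~[]<>s. Evaluate φ at each world:
  u (successors {w, x, z, m, k}): φ is true.
  v (successors {v, w, z}): φ is true.
  w (successors {u, w, y, z, t}): φ is true.
  x (successors {w, t, m, k}): φ is true.
  y (successors {u, z, t}): φ is true.
  z (successors {x, z, m, k}): φ is true.
  t (successors {x, y, z, m, k}): φ is true.
  m (successors {w, y, z, t, n, k}): φ is true.
  n (successors {u, y, n, k}): φ is true.
  k (successors {v, w}): φ is true.
Detail at u (witness):
  At u: <>~[]<>s requires ~[]<>s at some successor in {w, x, z, m, k}.
    ~[]<>s holds at w, so <>~[]<>s is true at u.
      At w: []<>s is false, so ~[]<>s is true.

Yes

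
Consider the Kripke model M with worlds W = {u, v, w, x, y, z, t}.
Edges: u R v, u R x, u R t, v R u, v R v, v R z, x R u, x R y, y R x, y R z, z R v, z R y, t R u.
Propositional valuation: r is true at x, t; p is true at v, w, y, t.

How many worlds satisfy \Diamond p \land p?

1

Recall that \Diamond ψ holds at a world iff ψ holds at some accessible world.
Let φ = \Diamond p \land p. Evaluate φ at each world:
  u (successors {v, x, t}): φ is false.
  v (successors {u, v, z}): φ is true.
  w (successors ∅): φ is false.
  x (successors {u, y}): φ is false.
  y (successors {x, z}): φ is false.
  z (successors {v, y}): φ is false.
  t (successors {u}): φ is false.
For instance, at x:
  At x: \Diamond p is true, p is false, so \Diamond p \land p is false.
    At x: \Diamond p requires p at some successor in {u, y}.
      p holds at y, so \Diamond p is true at x.
Satisfying worlds: {v}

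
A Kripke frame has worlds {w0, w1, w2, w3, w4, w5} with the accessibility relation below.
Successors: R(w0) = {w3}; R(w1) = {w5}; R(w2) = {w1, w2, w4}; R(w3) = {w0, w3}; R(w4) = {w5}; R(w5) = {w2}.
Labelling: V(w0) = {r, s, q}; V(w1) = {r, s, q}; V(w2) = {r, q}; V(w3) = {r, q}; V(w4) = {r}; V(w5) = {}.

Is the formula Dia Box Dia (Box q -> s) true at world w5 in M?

Recall that Box ψ holds at a world iff ψ holds at every accessible world, and Dia ψ holds iff ψ holds at some accessible world.
At w5: Dia Box Dia (Box q -> s) requires Box Dia (Box q -> s) at some successor in {w2}.
  At w2: Box Dia (Box q -> s) is false.
So Dia Box Dia (Box q -> s) is false at w5.

No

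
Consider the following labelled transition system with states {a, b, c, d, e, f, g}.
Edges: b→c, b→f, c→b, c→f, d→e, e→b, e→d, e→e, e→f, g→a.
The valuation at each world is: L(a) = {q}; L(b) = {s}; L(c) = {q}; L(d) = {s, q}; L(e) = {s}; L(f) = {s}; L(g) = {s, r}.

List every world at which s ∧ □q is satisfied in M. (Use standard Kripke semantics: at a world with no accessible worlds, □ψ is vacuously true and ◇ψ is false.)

f, g

Let φ = s ∧ □q. Evaluate φ at each world:
  a (successors ∅): φ is false.
  b (successors {c, f}): φ is false.
  c (successors {b, f}): φ is false.
  d (successors {e}): φ is false.
  e (successors {b, d, e, f}): φ is false.
  f (successors ∅): φ is true.
  g (successors {a}): φ is true.
For instance, at c:
  At c: s is false, □q is false, so s ∧ □q is false.
    At c: □q requires q at every successor {b, f}.
      q fails at b, so □q is false at c.
Satisfying worlds: {f, g}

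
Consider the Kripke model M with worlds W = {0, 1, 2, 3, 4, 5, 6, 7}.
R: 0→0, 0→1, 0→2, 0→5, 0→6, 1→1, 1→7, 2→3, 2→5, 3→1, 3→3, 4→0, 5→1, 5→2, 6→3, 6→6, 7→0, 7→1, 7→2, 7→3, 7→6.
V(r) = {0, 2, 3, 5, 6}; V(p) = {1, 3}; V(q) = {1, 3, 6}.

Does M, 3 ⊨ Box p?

Yes

Recall that Box ψ holds at a world iff ψ holds at every accessible world, and Dia ψ holds iff ψ holds at some accessible world.
At 3: Box p requires p at every successor {1, 3}.
  At 1: p is true.
  At 3: p is true.
So Box p is true at 3.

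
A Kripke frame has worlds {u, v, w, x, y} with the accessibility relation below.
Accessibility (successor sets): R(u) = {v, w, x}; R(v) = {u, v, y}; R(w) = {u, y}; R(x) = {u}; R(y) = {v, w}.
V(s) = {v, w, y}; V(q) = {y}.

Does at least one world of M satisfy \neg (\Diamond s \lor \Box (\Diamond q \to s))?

Let φ = \neg (\Diamond s \lor \Box (\Diamond q \to s)). Evaluate φ at each world:
  u (successors {v, w, x}): φ is false.
  v (successors {u, v, y}): φ is false.
  w (successors {u, y}): φ is false.
  x (successors {u}): φ is false.
  y (successors {v, w}): φ is false.
For instance, at x:
  At x: \Diamond s \lor \Box (\Diamond q \to s) is true, so \neg (\Diamond s \lor \Box (\Diamond q \to s)) is false.
    At x: \Diamond s is false, \Box (\Diamond q \to s) is true, so \Diamond s \lor \Box (\Diamond q \to s) is true.
      At x: \Diamond s requires s at some successor in {u}.
        At u: s is false.
      So \Diamond s is false at x.
      At x: \Box (\Diamond q \to s) requires \Diamond q \to s at every successor {u}.
        At u: \Diamond q \to s is true.
      So \Box (\Diamond q \to s) is true at x.

No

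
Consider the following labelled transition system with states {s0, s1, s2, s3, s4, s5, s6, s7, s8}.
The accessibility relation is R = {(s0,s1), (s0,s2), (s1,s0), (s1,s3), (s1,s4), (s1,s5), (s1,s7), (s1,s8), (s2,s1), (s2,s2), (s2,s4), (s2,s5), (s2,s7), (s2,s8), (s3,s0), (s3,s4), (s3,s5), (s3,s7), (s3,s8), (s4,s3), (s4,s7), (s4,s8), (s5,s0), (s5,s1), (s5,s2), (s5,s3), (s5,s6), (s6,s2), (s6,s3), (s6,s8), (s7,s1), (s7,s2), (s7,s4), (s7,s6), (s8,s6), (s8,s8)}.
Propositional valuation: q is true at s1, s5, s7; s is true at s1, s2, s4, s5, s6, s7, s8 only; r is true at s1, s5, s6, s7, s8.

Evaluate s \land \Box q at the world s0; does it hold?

At s0: s is false, \Box q is false, so s \land \Box q is false.
  At s0: \Box q requires q at every successor {s1, s2}.
    q fails at s2, so \Box q is false at s0.

No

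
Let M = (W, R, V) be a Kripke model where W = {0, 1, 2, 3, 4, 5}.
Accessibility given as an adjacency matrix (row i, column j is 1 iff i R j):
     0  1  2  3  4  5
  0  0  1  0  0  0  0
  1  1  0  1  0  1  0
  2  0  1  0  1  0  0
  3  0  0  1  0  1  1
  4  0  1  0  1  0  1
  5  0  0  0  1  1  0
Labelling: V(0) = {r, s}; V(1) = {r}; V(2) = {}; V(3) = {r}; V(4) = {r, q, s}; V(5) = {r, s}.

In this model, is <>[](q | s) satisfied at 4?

No

Recall that []ψ holds at a world iff ψ holds at every accessible world, and <>ψ holds iff ψ holds at some accessible world.
At 4: <>[](q | s) requires [](q | s) at some successor in {1, 3, 5}.
  At 1: [](q | s) is false.
  At 3: [](q | s) is false.
  At 5: [](q | s) is false.
So <>[](q | s) is false at 4.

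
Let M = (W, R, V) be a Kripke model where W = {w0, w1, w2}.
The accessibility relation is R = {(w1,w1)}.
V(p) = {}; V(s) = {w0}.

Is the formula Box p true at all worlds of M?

Let φ = Box p. Evaluate φ at each world:
  w0 (successors ∅): φ is true.
  w1 (successors {w1}): φ is false.
  w2 (successors ∅): φ is true.
Detail at w1 (counterexample):
  At w1: Box p requires p at every successor {w1}.
    p fails at w1, so Box p is false at w1.

No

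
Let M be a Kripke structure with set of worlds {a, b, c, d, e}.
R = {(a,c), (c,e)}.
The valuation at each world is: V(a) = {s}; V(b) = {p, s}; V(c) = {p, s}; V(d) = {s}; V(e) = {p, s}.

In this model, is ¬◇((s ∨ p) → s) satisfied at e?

Yes

At e: ◇((s ∨ p) → s) is false, so ¬◇((s ∨ p) → s) is true.
  At e: no accessible worlds, so ◇((s ∨ p) → s) is false.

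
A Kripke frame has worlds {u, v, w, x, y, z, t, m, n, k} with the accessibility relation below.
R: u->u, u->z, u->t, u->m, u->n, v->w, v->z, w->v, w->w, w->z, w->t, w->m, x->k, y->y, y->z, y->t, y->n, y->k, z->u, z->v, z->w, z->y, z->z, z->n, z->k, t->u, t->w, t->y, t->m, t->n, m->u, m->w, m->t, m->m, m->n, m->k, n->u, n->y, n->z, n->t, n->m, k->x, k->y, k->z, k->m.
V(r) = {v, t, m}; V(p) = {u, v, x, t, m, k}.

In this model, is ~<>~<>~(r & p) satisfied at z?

Yes

At z: <>~<>~(r & p) is false, so ~<>~<>~(r & p) is true.
  At z: <>~<>~(r & p) requires ~<>~(r & p) at some successor in {u, v, w, y, z, n, k}.
    At u: ~<>~(r & p) is false.
    At v: ~<>~(r & p) is false.
    At w: ~<>~(r & p) is false.
    At y: ~<>~(r & p) is false.
    At z: ~<>~(r & p) is false.
    At n: ~<>~(r & p) is false.
    At k: ~<>~(r & p) is false.
  So <>~<>~(r & p) is false at z.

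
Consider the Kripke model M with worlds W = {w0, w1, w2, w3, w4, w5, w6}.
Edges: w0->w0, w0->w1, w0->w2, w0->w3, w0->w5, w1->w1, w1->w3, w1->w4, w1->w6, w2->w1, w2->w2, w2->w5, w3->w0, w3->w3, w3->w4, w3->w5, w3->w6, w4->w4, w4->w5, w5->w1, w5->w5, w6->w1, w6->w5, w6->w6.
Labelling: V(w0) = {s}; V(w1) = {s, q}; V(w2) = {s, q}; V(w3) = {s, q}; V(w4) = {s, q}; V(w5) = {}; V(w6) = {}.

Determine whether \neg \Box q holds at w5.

Recall that \Box ψ holds at a world iff ψ holds at every accessible world, and \Diamond ψ holds iff ψ holds at some accessible world.
At w5: \Box q is false, so \neg \Box q is true.
  At w5: \Box q requires q at every successor {w1, w5}.
    q fails at w5, so \Box q is false at w5.

Yes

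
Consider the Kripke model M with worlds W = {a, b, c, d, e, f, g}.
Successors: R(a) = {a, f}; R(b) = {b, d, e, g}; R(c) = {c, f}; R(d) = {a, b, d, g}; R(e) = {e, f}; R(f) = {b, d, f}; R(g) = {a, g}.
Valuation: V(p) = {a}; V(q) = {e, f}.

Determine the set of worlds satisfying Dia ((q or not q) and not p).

Recall that Dia ψ holds at a world iff ψ holds at some accessible world.
Let φ = Dia ((q or not q) and not p). Evaluate φ at each world:
  a (successors {a, f}): φ is true.
  b (successors {b, d, e, g}): φ is true.
  c (successors {c, f}): φ is true.
  d (successors {a, b, d, g}): φ is true.
  e (successors {e, f}): φ is true.
  f (successors {b, d, f}): φ is true.
  g (successors {a, g}): φ is true.
For instance, at f:
  At f: Dia ((q or not q) and not p) requires (q or not q) and not p at some successor in {b, d, f}.
    (q or not q) and not p holds at b, so Dia ((q or not q) and not p) is true at f.
Satisfying worlds: {a, b, c, d, e, f, g}

a, b, c, d, e, f, g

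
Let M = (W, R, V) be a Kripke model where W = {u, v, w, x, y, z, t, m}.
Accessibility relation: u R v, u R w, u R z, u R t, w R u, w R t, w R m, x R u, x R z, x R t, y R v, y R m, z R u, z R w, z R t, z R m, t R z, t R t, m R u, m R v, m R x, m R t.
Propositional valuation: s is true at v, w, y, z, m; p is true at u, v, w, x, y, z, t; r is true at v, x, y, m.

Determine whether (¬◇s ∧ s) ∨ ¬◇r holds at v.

Yes

Recall that ◇ψ holds at a world iff ψ holds at some accessible world.
At v: ¬◇s ∧ s is true, ¬◇r is true, so (¬◇s ∧ s) ∨ ¬◇r is true.
  At v: ¬◇s is true, s is true, so ¬◇s ∧ s is true.
    At v: ◇s is false, so ¬◇s is true.
      At v: no accessible worlds, so ◇s is false.
  At v: ◇r is false, so ¬◇r is true.
    At v: no accessible worlds, so ◇r is false.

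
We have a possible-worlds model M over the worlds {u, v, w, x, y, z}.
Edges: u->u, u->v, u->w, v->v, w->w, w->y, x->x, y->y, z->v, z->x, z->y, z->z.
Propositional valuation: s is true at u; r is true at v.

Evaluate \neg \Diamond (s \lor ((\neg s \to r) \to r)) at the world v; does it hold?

No

Recall that \Diamond ψ holds at a world iff ψ holds at some accessible world.
At v: \Diamond (s \lor ((\neg s \to r) \to r)) is true, so \neg \Diamond (s \lor ((\neg s \to r) \to r)) is false.
  At v: \Diamond (s \lor ((\neg s \to r) \to r)) requires s \lor ((\neg s \to r) \to r) at some successor in {v}.
    s \lor ((\neg s \to r) \to r) holds at v, so \Diamond (s \lor ((\neg s \to r) \to r)) is true at v.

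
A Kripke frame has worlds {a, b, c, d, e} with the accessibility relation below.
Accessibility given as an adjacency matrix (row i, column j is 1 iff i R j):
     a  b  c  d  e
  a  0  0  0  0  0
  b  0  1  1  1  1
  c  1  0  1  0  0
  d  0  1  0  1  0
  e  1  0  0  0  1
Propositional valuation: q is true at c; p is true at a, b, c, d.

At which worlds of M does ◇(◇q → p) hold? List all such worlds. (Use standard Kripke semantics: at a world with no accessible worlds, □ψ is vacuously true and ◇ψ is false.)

b, c, d, e

Recall that ◇ψ holds at a world iff ψ holds at some accessible world.
Let φ = ◇(◇q → p). Evaluate φ at each world:
  a (successors ∅): φ is false.
  b (successors {b, c, d, e}): φ is true.
  c (successors {a, c}): φ is true.
  d (successors {b, d}): φ is true.
  e (successors {a, e}): φ is true.
For instance, at e:
  At e: ◇(◇q → p) requires ◇q → p at some successor in {a, e}.
    ◇q → p holds at a, so ◇(◇q → p) is true at e.
      At a: ◇q is false, p is true, so ◇q → p is true.
Satisfying worlds: {b, c, d, e}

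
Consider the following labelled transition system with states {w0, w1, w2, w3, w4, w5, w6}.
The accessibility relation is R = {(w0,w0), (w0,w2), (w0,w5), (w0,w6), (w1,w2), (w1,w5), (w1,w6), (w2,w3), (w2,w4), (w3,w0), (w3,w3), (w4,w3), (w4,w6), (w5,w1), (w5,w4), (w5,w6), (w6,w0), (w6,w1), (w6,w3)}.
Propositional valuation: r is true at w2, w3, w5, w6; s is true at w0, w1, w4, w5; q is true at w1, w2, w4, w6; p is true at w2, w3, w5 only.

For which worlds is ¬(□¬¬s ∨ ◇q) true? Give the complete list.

Let φ = ¬(□¬¬s ∨ ◇q). Evaluate φ at each world:
  w0 (successors {w0, w2, w5, w6}): φ is false.
  w1 (successors {w2, w5, w6}): φ is false.
  w2 (successors {w3, w4}): φ is false.
  w3 (successors {w0, w3}): φ is true.
  w4 (successors {w3, w6}): φ is false.
  w5 (successors {w1, w4, w6}): φ is false.
  w6 (successors {w0, w1, w3}): φ is false.
For instance, at w5:
  At w5: □¬¬s ∨ ◇q is true, so ¬(□¬¬s ∨ ◇q) is false.
    At w5: □¬¬s is false, ◇q is true, so □¬¬s ∨ ◇q is true.
      At w5: □¬¬s requires ¬¬s at every successor {w1, w4, w6}.
        ¬¬s fails at w6, so □¬¬s is false at w5.
      At w5: ◇q requires q at some successor in {w1, w4, w6}.
        q holds at w1, so ◇q is true at w5.
Satisfying worlds: {w3}

w3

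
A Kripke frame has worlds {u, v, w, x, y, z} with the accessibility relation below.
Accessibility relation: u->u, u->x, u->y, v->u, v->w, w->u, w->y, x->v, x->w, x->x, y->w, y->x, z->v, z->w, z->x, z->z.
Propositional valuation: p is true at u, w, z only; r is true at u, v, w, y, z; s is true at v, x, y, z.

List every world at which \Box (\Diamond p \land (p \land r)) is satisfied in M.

v

Recall that \Box ψ holds at a world iff ψ holds at every accessible world, and \Diamond ψ holds iff ψ holds at some accessible world.
Let φ = \Box (\Diamond p \land (p \land r)). Evaluate φ at each world:
  u (successors {u, x, y}): φ is false.
  v (successors {u, w}): φ is true.
  w (successors {u, y}): φ is false.
  x (successors {v, w, x}): φ is false.
  y (successors {w, x}): φ is false.
  z (successors {v, w, x, z}): φ is false.
For instance, at u:
  At u: \Box (\Diamond p \land (p \land r)) requires \Diamond p \land (p \land r) at every successor {u, x, y}.
    \Diamond p \land (p \land r) fails at x, so \Box (\Diamond p \land (p \land r)) is false at u.
      At x: \Diamond p is true, p \land r is false, so \Diamond p \land (p \land r) is false.
Satisfying worlds: {v}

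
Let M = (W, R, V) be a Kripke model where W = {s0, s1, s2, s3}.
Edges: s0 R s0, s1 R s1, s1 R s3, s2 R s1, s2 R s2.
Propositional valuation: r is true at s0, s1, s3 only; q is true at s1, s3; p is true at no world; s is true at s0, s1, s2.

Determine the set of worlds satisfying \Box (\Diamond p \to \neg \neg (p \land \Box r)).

Let φ = \Box (\Diamond p \to \neg \neg (p \land \Box r)). Evaluate φ at each world:
  s0 (successors {s0}): φ is true.
  s1 (successors {s1, s3}): φ is true.
  s2 (successors {s1, s2}): φ is true.
  s3 (successors ∅): φ is true.
For instance, at s2:
  At s2: \Box (\Diamond p \to \neg \neg (p \land \Box r)) requires \Diamond p \to \neg \neg (p \land \Box r) at every successor {s1, s2}.
      At s1: \Diamond p is false, \neg \neg (p \land \Box r) is false, so \Diamond p \to \neg \neg (p \land \Box r) is true.
      At s2: \Diamond p is false, \neg \neg (p \land \Box r) is false, so \Diamond p \to \neg \neg (p \land \Box r) is true.
  So \Box (\Diamond p \to \neg \neg (p \land \Box r)) is true at s2.
Satisfying worlds: {s0, s1, s2, s3}

s0, s1, s2, s3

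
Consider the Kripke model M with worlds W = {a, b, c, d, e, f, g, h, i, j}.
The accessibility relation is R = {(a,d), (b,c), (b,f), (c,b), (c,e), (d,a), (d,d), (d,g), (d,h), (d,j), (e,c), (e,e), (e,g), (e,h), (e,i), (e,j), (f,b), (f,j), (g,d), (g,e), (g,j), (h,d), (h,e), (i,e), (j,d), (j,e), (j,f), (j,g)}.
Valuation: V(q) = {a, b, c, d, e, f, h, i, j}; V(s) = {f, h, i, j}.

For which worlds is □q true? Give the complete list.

Let φ = □q. Evaluate φ at each world:
  a (successors {d}): φ is true.
  b (successors {c, f}): φ is true.
  c (successors {b, e}): φ is true.
  d (successors {a, d, g, h, j}): φ is false.
  e (successors {c, e, g, h, i, j}): φ is false.
  f (successors {b, j}): φ is true.
  g (successors {d, e, j}): φ is true.
  h (successors {d, e}): φ is true.
  i (successors {e}): φ is true.
  j (successors {d, e, f, g}): φ is false.
For instance, at h:
  At h: □q requires q at every successor {d, e}.
    At d: q is true.
    At e: q is true.
  So □q is true at h.
Satisfying worlds: {a, b, c, f, g, h, i}

a, b, c, f, g, h, i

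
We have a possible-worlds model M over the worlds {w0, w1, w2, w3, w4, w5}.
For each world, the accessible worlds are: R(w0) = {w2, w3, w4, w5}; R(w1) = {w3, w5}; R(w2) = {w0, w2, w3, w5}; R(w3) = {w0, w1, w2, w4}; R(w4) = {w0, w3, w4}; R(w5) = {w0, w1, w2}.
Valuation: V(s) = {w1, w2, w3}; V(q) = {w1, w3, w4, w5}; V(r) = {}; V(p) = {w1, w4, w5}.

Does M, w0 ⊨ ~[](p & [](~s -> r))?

Recall that []ψ holds at a world iff ψ holds at every accessible world, and <>ψ holds iff ψ holds at some accessible world.
At w0: [](p & [](~s -> r)) is false, so ~[](p & [](~s -> r)) is true.
  At w0: [](p & [](~s -> r)) requires p & [](~s -> r) at every successor {w2, w3, w4, w5}.
    p & [](~s -> r) fails at w2, so [](p & [](~s -> r)) is false at w0.
      At w2: p is false, [](~s -> r) is false, so p & [](~s -> r) is false.

Yes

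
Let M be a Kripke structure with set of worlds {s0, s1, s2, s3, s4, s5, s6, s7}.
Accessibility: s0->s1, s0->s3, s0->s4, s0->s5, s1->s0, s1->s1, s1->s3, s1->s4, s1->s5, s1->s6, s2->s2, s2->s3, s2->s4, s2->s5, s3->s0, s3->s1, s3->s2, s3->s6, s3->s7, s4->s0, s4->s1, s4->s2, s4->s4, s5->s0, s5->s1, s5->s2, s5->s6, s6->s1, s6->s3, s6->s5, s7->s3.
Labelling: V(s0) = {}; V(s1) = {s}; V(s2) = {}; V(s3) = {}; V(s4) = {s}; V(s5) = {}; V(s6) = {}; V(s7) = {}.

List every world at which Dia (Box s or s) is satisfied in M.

Let φ = Dia (Box s or s). Evaluate φ at each world:
  s0 (successors {s1, s3, s4, s5}): φ is true.
  s1 (successors {s0, s1, s3, s4, s5, s6}): φ is true.
  s2 (successors {s2, s3, s4, s5}): φ is true.
  s3 (successors {s0, s1, s2, s6, s7}): φ is true.
  s4 (successors {s0, s1, s2, s4}): φ is true.
  s5 (successors {s0, s1, s2, s6}): φ is true.
  s6 (successors {s1, s3, s5}): φ is true.
  s7 (successors {s3}): φ is false.
For instance, at s1:
  At s1: Dia (Box s or s) requires Box s or s at some successor in {s0, s1, s3, s4, s5, s6}.
    Box s or s holds at s1, so Dia (Box s or s) is true at s1.
      At s1: Box s is false, s is true, so Box s or s is true.
Satisfying worlds: {s0, s1, s2, s3, s4, s5, s6}

s0, s1, s2, s3, s4, s5, s6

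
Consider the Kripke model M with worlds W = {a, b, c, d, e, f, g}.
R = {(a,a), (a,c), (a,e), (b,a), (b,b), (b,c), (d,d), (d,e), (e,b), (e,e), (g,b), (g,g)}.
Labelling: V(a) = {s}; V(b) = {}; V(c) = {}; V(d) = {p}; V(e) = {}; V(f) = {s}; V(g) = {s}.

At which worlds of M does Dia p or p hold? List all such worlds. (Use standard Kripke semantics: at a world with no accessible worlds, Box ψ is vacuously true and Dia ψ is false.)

Recall that Dia ψ holds at a world iff ψ holds at some accessible world.
Let φ = Dia p or p. Evaluate φ at each world:
  a (successors {a, c, e}): φ is false.
  b (successors {a, b, c}): φ is false.
  c (successors ∅): φ is false.
  d (successors {d, e}): φ is true.
  e (successors {b, e}): φ is false.
  f (successors ∅): φ is false.
  g (successors {b, g}): φ is false.
For instance, at g:
  At g: Dia p is false, p is false, so Dia p or p is false.
    At g: Dia p requires p at some successor in {b, g}.
      At b: p is false.
      At g: p is false.
    So Dia p is false at g.
Satisfying worlds: {d}

d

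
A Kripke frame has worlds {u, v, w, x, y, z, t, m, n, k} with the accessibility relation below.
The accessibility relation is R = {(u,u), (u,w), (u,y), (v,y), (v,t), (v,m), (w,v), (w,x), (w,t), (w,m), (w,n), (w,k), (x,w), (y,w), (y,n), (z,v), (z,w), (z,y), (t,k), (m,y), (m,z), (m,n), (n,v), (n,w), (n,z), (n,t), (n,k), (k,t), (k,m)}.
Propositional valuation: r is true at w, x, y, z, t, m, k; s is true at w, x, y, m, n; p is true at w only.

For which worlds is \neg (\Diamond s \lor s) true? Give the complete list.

t

Let φ = \neg (\Diamond s \lor s). Evaluate φ at each world:
  u (successors {u, w, y}): φ is false.
  v (successors {y, t, m}): φ is false.
  w (successors {v, x, t, m, n, k}): φ is false.
  x (successors {w}): φ is false.
  y (successors {w, n}): φ is false.
  z (successors {v, w, y}): φ is false.
  t (successors {k}): φ is true.
  m (successors {y, z, n}): φ is false.
  n (successors {v, w, z, t, k}): φ is false.
  k (successors {t, m}): φ is false.
For instance, at u:
  At u: \Diamond s \lor s is true, so \neg (\Diamond s \lor s) is false.
    At u: \Diamond s is true, s is false, so \Diamond s \lor s is true.
      At u: \Diamond s requires s at some successor in {u, w, y}.
        s holds at w, so \Diamond s is true at u.
Satisfying worlds: {t}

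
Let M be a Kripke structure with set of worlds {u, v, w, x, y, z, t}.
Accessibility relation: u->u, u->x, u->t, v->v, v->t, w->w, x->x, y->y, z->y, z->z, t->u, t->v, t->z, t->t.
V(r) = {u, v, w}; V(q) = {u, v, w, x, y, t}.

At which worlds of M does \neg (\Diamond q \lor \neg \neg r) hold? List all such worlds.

none

Recall that \Diamond ψ holds at a world iff ψ holds at some accessible world.
Let φ = \neg (\Diamond q \lor \neg \neg r). Evaluate φ at each world:
  u (successors {u, x, t}): φ is false.
  v (successors {v, t}): φ is false.
  w (successors {w}): φ is false.
  x (successors {x}): φ is false.
  y (successors {y}): φ is false.
  z (successors {y, z}): φ is false.
  t (successors {u, v, z, t}): φ is false.
For instance, at y:
  At y: \Diamond q \lor \neg \neg r is true, so \neg (\Diamond q \lor \neg \neg r) is false.
    At y: \Diamond q is true, \neg \neg r is false, so \Diamond q \lor \neg \neg r is true.
      At y: \Diamond q requires q at some successor in {y}.
        q holds at y, so \Diamond q is true at y.
Satisfying worlds: none.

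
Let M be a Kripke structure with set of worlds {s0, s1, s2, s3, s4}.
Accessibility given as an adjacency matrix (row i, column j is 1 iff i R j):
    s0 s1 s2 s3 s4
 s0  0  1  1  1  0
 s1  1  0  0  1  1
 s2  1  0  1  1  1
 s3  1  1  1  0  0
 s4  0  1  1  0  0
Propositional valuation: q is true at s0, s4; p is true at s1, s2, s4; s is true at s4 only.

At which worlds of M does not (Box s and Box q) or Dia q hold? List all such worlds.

Let φ = not (Box s and Box q) or Dia q. Evaluate φ at each world:
  s0 (successors {s1, s2, s3}): φ is true.
  s1 (successors {s0, s3, s4}): φ is true.
  s2 (successors {s0, s2, s3, s4}): φ is true.
  s3 (successors {s0, s1, s2}): φ is true.
  s4 (successors {s1, s2}): φ is true.
For instance, at s4:
  At s4: not (Box s and Box q) is true, Dia q is false, so not (Box s and Box q) or Dia q is true.
    At s4: Box s and Box q is false, so not (Box s and Box q) is true.
      At s4: Box s is false, Box q is false, so Box s and Box q is false.
    At s4: Dia q requires q at some successor in {s1, s2}.
      At s1: q is false.
      At s2: q is false.
    So Dia q is false at s4.
Satisfying worlds: {s0, s1, s2, s3, s4}

s0, s1, s2, s3, s4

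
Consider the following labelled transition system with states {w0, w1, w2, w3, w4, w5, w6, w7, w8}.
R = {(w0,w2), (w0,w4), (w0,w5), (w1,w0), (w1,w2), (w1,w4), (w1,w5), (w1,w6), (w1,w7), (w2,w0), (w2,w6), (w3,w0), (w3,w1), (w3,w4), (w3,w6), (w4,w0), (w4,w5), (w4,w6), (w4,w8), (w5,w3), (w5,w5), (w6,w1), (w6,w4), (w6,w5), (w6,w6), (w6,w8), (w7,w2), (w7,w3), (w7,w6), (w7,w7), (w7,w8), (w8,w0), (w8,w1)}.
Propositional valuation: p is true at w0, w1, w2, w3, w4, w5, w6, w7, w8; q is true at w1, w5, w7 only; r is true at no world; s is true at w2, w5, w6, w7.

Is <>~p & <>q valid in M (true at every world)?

No

Let φ = <>~p & <>q. Evaluate φ at each world:
  w0 (successors {w2, w4, w5}): φ is false.
  w1 (successors {w0, w2, w4, w5, w6, w7}): φ is false.
  w2 (successors {w0, w6}): φ is false.
  w3 (successors {w0, w1, w4, w6}): φ is false.
  w4 (successors {w0, w5, w6, w8}): φ is false.
  w5 (successors {w3, w5}): φ is false.
  w6 (successors {w1, w4, w5, w6, w8}): φ is false.
  w7 (successors {w2, w3, w6, w7, w8}): φ is false.
  w8 (successors {w0, w1}): φ is false.
Detail at w0 (counterexample):
  At w0: <>~p is false, <>q is true, so <>~p & <>q is false.
    At w0: <>~p requires ~p at some successor in {w2, w4, w5}.
      At w2: ~p is false.
      At w4: ~p is false.
      At w5: ~p is false.
    So <>~p is false at w0.
    At w0: <>q requires q at some successor in {w2, w4, w5}.
      q holds at w5, so <>q is true at w0.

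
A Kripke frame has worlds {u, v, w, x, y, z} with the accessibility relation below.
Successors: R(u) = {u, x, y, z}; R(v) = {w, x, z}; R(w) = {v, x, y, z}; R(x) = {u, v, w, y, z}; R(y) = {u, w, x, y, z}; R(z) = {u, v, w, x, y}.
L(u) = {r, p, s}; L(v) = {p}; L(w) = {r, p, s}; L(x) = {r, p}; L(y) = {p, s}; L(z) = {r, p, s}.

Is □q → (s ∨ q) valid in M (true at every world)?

Yes

Let φ = □q → (s ∨ q). Evaluate φ at each world:
  u (successors {u, x, y, z}): φ is true.
  v (successors {w, x, z}): φ is true.
  w (successors {v, x, y, z}): φ is true.
  x (successors {u, v, w, y, z}): φ is true.
  y (successors {u, w, x, y, z}): φ is true.
  z (successors {u, v, w, x, y}): φ is true.
For instance, at y:
  At y: □q is false, s ∨ q is true, so □q → (s ∨ q) is true.
    At y: □q requires q at every successor {u, w, x, y, z}.
      q fails at u, so □q is false at y.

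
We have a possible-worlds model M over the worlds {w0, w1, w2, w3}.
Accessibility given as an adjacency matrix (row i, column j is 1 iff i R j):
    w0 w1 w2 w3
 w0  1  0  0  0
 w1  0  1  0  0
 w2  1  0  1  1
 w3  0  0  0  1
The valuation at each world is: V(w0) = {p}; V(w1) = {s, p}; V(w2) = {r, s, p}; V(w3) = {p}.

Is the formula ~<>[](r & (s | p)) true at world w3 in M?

Yes

Recall that []ψ holds at a world iff ψ holds at every accessible world, and <>ψ holds iff ψ holds at some accessible world.
At w3: <>[](r & (s | p)) is false, so ~<>[](r & (s | p)) is true.
  At w3: <>[](r & (s | p)) requires [](r & (s | p)) at some successor in {w3}.
    At w3: [](r & (s | p)) is false.
  So <>[](r & (s | p)) is false at w3.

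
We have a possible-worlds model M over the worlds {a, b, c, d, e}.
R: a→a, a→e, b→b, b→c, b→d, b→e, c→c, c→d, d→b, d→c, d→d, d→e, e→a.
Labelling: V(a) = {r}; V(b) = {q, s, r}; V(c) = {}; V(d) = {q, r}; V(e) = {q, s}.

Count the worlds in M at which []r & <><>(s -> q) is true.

Recall that []ψ holds at a world iff ψ holds at every accessible world, and <>ψ holds iff ψ holds at some accessible world.
Let φ = []r & <><>(s -> q). Evaluate φ at each world:
  a (successors {a, e}): φ is false.
  b (successors {b, c, d, e}): φ is false.
  c (successors {c, d}): φ is false.
  d (successors {b, c, d, e}): φ is false.
  e (successors {a}): φ is true.
For instance, at d:
  At d: []r is false, <><>(s -> q) is true, so []r & <><>(s -> q) is false.
    At d: []r requires r at every successor {b, c, d, e}.
      r fails at c, so []r is false at d.
    At d: <><>(s -> q) requires <>(s -> q) at some successor in {b, c, d, e}.
      <>(s -> q) holds at b, so <><>(s -> q) is true at d.
Satisfying worlds: {e}

1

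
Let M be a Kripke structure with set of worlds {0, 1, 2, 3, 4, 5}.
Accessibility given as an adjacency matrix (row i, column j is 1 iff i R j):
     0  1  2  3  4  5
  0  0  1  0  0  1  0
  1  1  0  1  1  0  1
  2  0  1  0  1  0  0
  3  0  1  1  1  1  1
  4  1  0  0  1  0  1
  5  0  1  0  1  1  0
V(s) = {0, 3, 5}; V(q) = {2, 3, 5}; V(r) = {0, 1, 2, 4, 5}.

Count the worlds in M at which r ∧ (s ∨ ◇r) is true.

5

Recall that ◇ψ holds at a world iff ψ holds at some accessible world.
Let φ = r ∧ (s ∨ ◇r). Evaluate φ at each world:
  0 (successors {1, 4}): φ is true.
  1 (successors {0, 2, 3, 5}): φ is true.
  2 (successors {1, 3}): φ is true.
  3 (successors {1, 2, 3, 4, 5}): φ is false.
  4 (successors {0, 3, 5}): φ is true.
  5 (successors {1, 3, 4}): φ is true.
For instance, at 0:
  At 0: r is true, s ∨ ◇r is true, so r ∧ (s ∨ ◇r) is true.
    At 0: s is true, ◇r is true, so s ∨ ◇r is true.
      At 0: ◇r requires r at some successor in {1, 4}.
        r holds at 1, so ◇r is true at 0.
Satisfying worlds: {0, 1, 2, 4, 5}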